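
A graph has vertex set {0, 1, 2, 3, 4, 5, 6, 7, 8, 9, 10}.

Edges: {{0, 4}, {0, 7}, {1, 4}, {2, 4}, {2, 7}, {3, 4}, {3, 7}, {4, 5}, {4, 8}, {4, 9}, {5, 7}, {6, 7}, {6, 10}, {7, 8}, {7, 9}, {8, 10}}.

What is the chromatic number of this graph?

2

8 and 10 are adjacent, so at least 2 colors are needed.
2 colors suffice: color a → {4, 7, 10}; color b → {0, 1, 2, 3, 5, 6, 8, 9}. No two adjacent vertices share a color.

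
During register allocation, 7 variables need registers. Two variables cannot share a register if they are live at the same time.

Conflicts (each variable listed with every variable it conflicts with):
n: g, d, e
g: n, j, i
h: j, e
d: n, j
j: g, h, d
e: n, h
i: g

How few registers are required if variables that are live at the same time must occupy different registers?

The cycle h-j-d-n-e-h has odd length 5, so it cannot be 2-colored; at least 3 registers are needed.
Using 3 registers: n=2, g=1, h=1, d=1, j=2, e=3, i=2. No two conflicting variables share a register.

3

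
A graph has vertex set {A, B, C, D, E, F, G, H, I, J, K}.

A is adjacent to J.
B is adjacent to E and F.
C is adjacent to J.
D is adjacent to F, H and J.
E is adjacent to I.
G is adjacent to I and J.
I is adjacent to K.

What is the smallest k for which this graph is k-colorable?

3

The cycle I-E-B-F-D-J-G-I has odd length 7, so it cannot be 2-colored; at least 3 colors are needed.
3 colors suffice: color 1 → {F, H, I, J}; color 2 → {A, B, C, D, G, K}; color 3 → {E}. Each edge has distinct colors on its endpoints.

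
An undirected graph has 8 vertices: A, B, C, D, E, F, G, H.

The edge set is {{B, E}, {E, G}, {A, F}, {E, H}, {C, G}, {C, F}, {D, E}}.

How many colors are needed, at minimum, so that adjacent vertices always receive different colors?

2

E and G are adjacent, so at least 2 colors are needed.
One proper 2-coloring: A=1, B=2, C=1, D=2, E=1, F=2, G=2, H=2. Every edge joins two different colors.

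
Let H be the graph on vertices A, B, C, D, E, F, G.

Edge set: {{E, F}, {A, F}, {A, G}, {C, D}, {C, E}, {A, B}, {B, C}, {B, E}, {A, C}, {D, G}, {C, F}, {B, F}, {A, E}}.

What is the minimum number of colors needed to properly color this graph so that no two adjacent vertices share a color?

A, B, C, E, F are mutually adjacent (a clique of size 5), so at least 5 colors are needed.
5 colors suffice: color 1 → {C, G}; color 2 → {A, D}; color 3 → {E}; color 4 → {F}; color 5 → {B}. No two adjacent vertices share a color.

5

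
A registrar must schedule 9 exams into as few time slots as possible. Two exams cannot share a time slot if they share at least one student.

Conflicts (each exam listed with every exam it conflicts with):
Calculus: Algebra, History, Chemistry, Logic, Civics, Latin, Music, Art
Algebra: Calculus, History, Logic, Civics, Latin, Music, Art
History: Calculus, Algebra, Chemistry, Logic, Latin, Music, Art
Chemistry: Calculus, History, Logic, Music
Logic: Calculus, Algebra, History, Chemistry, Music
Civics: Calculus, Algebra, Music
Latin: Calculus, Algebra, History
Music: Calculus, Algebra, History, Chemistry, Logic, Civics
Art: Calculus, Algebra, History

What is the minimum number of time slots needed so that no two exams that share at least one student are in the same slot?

5

Calculus, History, Chemistry, Logic, Music are mutually in conflict, so at least 5 time slots are needed.
5 time slots suffice: time slot 1 → {Calculus}; time slot 2 → {Algebra, Chemistry}; time slot 3 → {History, Civics}; time slot 4 → {Latin, Music, Art}; time slot 5 → {Logic}. Every pair that conflicts lands in different time slots.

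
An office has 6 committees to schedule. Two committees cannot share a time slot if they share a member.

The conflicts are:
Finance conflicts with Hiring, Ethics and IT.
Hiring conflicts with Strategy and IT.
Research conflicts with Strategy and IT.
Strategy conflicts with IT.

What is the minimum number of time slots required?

Research, Strategy, IT are mutually in conflict, so at least 3 time slots are needed.
3 time slots suffice: time slot 1 → {Ethics, IT}; time slot 2 → {Finance, Strategy}; time slot 3 → {Hiring, Research}. Every pair that conflicts lands in different time slots.

3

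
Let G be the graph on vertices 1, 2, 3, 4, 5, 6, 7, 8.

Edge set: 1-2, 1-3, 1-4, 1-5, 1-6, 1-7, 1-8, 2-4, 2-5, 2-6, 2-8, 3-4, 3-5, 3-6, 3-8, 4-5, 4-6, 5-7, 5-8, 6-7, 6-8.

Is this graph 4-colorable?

Yes

The chromatic number is 4. 1, 3, 6, 8 form a clique, so at least 4 colors are needed.
4 colors suffice: color a → {1}; color b → {5, 6}; color c → {4, 7, 8}; color d → {2, 3}.
That is already a proper 4-coloring.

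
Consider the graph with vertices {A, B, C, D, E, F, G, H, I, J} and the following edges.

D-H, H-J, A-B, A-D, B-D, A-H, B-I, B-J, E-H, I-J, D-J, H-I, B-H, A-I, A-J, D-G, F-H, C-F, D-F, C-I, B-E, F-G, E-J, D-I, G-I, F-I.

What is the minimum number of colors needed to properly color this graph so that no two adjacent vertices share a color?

6

A, B, D, H, I, J form a clique, so at least 6 colors are needed.
6 colors suffice: A=6, B=4, C=2, D=2, E=1, F=4, G=3, H=3, I=1, J=5. Each edge has distinct colors on its endpoints.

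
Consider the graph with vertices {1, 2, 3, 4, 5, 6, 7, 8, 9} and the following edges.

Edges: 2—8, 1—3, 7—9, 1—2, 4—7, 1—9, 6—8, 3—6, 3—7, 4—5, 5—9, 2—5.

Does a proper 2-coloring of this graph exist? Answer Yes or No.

No

The cycle 2-1-3-6-8-2 has odd length 5, so it cannot be 2-colored; at least 3 colors are needed.
So 2 colors are not enough.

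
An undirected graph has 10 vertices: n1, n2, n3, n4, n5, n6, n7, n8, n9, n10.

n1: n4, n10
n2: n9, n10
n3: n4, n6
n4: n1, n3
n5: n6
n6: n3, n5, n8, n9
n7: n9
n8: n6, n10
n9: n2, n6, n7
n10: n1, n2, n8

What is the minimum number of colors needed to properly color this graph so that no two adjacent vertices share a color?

3

The cycle n9-n2-n10-n8-n6-n9 has odd length 5, so it cannot be 2-colored; at least 3 colors are needed.
3 colors suffice: color 1 → {n4, n6, n7, n10}; color 2 → {n1, n3, n5, n8, n9}; color 3 → {n2}. Every edge joins two different colors.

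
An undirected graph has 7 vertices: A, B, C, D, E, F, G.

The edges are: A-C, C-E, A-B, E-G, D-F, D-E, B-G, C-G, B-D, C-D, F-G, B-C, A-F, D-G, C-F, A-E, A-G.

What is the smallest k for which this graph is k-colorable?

4

C, D, F, G form a clique, so at least 4 colors are needed.
One proper 4-coloring: A=3, B=4, C=2, D=3, E=4, F=4, G=1. No two adjacent vertices share a color.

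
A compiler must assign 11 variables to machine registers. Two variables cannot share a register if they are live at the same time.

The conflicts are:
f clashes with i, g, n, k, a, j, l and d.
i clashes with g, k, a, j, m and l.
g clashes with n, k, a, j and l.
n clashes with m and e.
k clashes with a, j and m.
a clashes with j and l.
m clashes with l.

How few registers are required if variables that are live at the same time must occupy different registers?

f, i, g, k, a, j all conflict with each other, so at least 6 registers are needed.
Using 6 registers: f=1, i=3, g=2, n=3, k=5, a=4, j=6, m=1, e=1, l=5, d=2. No two conflicting variables share a register.

6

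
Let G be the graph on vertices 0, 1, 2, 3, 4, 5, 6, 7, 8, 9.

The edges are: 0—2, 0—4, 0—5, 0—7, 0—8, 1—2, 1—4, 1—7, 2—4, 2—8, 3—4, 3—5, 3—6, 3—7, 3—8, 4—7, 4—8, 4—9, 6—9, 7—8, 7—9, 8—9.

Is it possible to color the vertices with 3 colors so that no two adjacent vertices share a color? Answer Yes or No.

0, 2, 4, 8 are pairwise adjacent (a clique of size 4), so at least 4 colors are needed.
So 3 colors are not enough.

No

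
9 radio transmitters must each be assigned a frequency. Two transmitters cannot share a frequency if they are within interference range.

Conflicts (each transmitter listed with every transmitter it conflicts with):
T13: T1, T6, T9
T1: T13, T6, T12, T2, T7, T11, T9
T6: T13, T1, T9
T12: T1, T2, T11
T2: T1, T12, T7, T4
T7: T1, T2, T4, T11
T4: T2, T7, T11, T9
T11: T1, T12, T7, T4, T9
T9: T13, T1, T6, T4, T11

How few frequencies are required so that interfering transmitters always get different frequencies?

T13, T1, T6, T9 are mutually in conflict, so at least 4 frequencies are needed.
4 frequencies suffice: frequency 1 → {T1, T4}; frequency 2 → {T13, T2, T11}; frequency 3 → {T12, T7, T9}; frequency 4 → {T6}. No two conflicting transmitters share a frequency.

4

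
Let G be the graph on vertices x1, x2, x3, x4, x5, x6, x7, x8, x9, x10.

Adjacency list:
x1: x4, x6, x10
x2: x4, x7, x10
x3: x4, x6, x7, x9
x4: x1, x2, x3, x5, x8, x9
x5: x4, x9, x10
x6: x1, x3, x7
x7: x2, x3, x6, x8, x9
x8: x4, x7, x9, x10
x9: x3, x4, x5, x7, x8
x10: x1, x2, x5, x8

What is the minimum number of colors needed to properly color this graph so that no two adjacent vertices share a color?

3

x3, x7, x9 form a triangle, so at least 3 colors are needed.
3 colors suffice: x1=3, x2=2, x3=3, x4=1, x5=3, x6=2, x7=1, x8=3, x9=2, x10=1. Each edge has distinct colors on its endpoints.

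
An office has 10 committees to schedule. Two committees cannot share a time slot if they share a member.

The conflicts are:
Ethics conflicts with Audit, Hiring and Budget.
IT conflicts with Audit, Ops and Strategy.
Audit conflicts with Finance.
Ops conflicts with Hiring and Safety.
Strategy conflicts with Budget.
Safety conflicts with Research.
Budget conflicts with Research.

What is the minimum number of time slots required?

The cycle Audit-IT-Ops-Hiring-Ethics-Audit has odd length 5, so it cannot be 2-colored; at least 3 time slots are needed.
3 time slots suffice: time slot 1 → {Audit, Ops, Budget}; time slot 2 → {Ethics, IT, Safety, Finance}; time slot 3 → {Hiring, Strategy, Research}. Each listed conflict is separated.

3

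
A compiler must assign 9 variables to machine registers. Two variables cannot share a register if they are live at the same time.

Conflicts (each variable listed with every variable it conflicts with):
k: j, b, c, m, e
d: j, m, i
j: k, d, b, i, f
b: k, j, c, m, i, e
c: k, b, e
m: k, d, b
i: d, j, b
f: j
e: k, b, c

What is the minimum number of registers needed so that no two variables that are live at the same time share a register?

4

k, b, c, e are mutually in conflict, so at least 4 registers are needed.
4 registers suffice: k=2, d=1, j=3, b=1, c=4, m=3, i=2, f=1, e=3. Each listed conflict is separated.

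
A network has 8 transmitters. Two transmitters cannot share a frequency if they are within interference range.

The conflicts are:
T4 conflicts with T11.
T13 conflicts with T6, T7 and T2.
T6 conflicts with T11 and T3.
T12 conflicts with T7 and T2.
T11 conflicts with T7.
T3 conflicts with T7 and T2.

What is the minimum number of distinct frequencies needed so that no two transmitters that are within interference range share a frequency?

2

T3 and T2 conflict, so at least 2 frequencies are needed.
2 frequencies suffice: frequency 1 → {T4, T6, T7, T2}; frequency 2 → {T13, T12, T11, T3}. No two conflicting transmitters share a frequency.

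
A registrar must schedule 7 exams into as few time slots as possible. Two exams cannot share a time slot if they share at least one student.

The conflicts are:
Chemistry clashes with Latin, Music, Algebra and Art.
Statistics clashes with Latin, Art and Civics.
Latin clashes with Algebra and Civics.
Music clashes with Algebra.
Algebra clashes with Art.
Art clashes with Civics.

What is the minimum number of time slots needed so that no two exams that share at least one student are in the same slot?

Chemistry, Latin, Algebra all conflict with each other, so at least 3 time slots are needed.
A valid assignment using 3 time slots: Chemistry=1, Statistics=1, Latin=2, Music=2, Algebra=3, Art=2, Civics=3. Each listed conflict is separated.

3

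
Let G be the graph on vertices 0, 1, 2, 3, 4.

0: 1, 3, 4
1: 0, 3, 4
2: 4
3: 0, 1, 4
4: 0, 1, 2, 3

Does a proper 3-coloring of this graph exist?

No

0, 1, 3, 4 are pairwise adjacent (a clique of size 4), so at least 4 colors are needed.
So 3 colors are not enough.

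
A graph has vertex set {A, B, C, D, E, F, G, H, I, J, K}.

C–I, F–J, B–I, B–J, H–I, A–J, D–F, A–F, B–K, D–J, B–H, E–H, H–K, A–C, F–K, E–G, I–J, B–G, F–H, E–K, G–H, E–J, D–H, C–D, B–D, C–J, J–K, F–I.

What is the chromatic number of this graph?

3

F, H, I are mutually adjacent, so at least 3 colors are needed.
3 colors suffice: color red → {H, J}; color blue → {B, C, E, F}; color green → {A, D, G, I, K}. Every edge joins two different colors.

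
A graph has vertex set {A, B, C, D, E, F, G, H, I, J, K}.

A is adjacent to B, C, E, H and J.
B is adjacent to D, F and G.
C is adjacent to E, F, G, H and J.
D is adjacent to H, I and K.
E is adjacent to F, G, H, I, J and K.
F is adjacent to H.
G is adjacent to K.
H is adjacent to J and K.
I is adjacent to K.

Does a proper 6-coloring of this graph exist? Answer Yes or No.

Yes

The chromatic number is 5. A, C, E, H, J are pairwise adjacent (a clique of size 5), so at least 5 colors are needed.
5 colors suffice: color 1 → {D, E}; color 2 → {G, H, I}; color 3 → {B, C, K}; color 4 → {A, F}; color 5 → {J}.
Since 6 ≥ 5, a proper 6-coloring certainly exists.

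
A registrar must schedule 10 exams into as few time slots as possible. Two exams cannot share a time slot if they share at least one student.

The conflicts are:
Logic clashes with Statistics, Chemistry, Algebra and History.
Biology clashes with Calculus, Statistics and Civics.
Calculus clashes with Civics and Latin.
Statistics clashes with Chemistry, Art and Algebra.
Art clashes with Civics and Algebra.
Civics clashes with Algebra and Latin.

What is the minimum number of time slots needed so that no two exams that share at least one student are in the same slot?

Biology, Calculus, Civics all conflict with each other, so at least 3 time slots are needed.
A valid assignment using 3 time slots: Logic=3, Biology=2, Calculus=3, Statistics=1, Chemistry=2, Art=3, Civics=1, Algebra=2, History=1, Latin=2. No two conflicting exams share a time slot.

3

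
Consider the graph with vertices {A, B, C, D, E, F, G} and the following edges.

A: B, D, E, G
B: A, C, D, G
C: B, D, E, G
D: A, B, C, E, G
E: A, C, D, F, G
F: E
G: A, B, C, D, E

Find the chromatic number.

A, D, E, G are pairwise adjacent (a clique of size 4), so at least 4 colors are needed.
4 colors suffice: color 1 → {B, E}; color 2 → {D, F}; color 3 → {G}; color 4 → {A, C}. Every edge joins two different colors.

4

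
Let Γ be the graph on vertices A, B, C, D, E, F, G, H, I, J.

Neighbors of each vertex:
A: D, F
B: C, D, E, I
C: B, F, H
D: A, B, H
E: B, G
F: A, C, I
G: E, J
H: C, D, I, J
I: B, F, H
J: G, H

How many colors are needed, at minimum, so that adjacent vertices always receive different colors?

3

The cycle H-C-F-A-D-H has odd length 5, so it cannot be 2-colored; at least 3 colors are needed.
A valid assignment using 3 colors: A=3, B=1, C=2, D=2, E=2, F=1, G=1, H=1, I=2, J=2. Each edge has distinct colors on its endpoints.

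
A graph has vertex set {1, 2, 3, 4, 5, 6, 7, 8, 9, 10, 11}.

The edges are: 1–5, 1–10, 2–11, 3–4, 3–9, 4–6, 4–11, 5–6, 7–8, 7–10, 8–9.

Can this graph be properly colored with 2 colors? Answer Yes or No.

No

The cycle 10-1-5-6-4-3-9-8-7-10 has odd length 9, so it cannot be 2-colored; at least 3 colors are needed.
So 2 colors are not enough.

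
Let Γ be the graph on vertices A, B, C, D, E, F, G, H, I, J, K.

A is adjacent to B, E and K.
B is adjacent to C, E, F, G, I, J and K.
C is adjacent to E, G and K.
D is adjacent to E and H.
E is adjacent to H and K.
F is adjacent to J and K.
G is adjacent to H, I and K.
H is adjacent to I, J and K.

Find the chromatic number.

4

B, C, G, K are mutually adjacent (a clique of size 4), so at least 4 colors are needed.
4 colors suffice: color red → {B, H}; color blue → {D, I, J, K}; color green → {E, F, G}; color yellow → {A, C}. Every edge joins two different colors.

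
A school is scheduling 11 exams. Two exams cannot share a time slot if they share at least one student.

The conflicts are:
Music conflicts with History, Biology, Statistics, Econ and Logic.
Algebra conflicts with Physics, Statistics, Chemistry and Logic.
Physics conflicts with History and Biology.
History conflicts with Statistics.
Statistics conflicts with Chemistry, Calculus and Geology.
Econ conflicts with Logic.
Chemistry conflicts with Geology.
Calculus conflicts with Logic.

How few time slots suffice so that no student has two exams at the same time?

3

Music, Econ, Logic pairwise conflict, so at least 3 time slots are needed.
3 time slots suffice: time slot 1 → {Physics, Statistics, Logic}; time slot 2 → {Music, Algebra, Calculus, Geology}; time slot 3 → {History, Biology, Econ, Chemistry}. Each listed conflict is separated.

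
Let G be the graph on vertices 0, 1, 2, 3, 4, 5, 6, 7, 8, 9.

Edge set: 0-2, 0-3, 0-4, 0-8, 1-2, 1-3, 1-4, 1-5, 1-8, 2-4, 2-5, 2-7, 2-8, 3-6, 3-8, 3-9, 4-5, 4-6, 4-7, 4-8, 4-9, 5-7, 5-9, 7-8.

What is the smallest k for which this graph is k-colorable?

1, 2, 4, 8 are mutually adjacent (a clique of size 4), so at least 4 colors are needed.
A valid assignment using 4 colors: 0=d, 1=d, 2=b, 3=a, 4=a, 5=c, 6=b, 7=d, 8=c, 9=b. No two adjacent vertices share a color.

4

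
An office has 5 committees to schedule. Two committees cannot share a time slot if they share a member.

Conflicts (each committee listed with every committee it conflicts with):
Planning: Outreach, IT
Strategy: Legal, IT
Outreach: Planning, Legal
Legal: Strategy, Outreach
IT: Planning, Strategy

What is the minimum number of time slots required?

The cycle IT-Strategy-Legal-Outreach-Planning-IT has odd length 5, so it cannot be 2-colored; at least 3 time slots are needed.
3 time slots suffice: time slot 1 → {Legal, IT}; time slot 2 → {Strategy, Outreach}; time slot 3 → {Planning}. Each listed conflict is separated.

3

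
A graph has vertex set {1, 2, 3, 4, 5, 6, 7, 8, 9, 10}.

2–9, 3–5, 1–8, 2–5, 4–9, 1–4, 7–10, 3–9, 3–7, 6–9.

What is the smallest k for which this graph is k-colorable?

3 and 5 are adjacent, so at least 2 colors are needed.
2 colors suffice: 1=red, 2=blue, 3=blue, 4=blue, 5=red, 6=blue, 7=red, 8=blue, 9=red, 10=blue. Every edge joins two different colors.

2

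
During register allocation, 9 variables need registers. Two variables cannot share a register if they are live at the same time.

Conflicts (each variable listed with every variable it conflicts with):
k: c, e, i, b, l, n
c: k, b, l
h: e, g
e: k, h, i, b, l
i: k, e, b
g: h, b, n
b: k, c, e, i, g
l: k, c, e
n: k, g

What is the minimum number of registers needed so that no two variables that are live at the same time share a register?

4

k, e, i, b are mutually in conflict, so at least 4 registers are needed.
4 registers suffice: k=1, c=2, h=3, e=2, i=4, g=1, b=3, l=3, n=2. Each listed conflict is separated.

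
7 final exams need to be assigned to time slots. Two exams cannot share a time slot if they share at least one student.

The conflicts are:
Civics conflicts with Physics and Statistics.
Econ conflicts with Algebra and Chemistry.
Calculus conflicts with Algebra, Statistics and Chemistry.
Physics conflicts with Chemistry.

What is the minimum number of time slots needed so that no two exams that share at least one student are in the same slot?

The cycle Chemistry-Physics-Civics-Statistics-Calculus-Chemistry has odd length 5, so it cannot be 2-colored; at least 3 time slots are needed.
3 time slots suffice: time slot 1 → {Civics, Algebra, Chemistry}; time slot 2 → {Econ, Calculus, Physics}; time slot 3 → {Statistics}. No two conflicting exams share a time slot.

3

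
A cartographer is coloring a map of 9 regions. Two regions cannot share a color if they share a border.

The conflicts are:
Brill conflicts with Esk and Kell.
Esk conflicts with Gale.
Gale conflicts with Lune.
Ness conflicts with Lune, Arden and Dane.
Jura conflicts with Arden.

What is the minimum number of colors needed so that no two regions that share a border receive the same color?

Gale and Lune conflict, so at least 2 colors are needed.
2 colors suffice: Brill=1, Esk=2, Gale=1, Ness=1, Lune=2, Jura=1, Kell=2, Arden=2, Dane=2. Each listed conflict is separated.

2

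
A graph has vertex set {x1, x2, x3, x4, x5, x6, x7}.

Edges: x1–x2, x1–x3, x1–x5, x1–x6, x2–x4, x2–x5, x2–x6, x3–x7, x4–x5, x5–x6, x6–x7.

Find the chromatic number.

4

x1, x2, x5, x6 are pairwise adjacent (a clique of size 4), so at least 4 colors are needed.
One proper 4-coloring: x1=2, x2=1, x3=3, x4=2, x5=3, x6=4, x7=1. Each edge has distinct colors on its endpoints.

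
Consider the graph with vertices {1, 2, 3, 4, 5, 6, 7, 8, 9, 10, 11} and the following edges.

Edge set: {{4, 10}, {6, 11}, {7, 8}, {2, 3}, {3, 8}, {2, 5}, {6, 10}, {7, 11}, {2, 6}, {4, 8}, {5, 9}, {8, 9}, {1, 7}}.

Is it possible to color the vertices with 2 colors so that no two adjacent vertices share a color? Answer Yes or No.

No

The cycle 5-9-8-3-2-5 has odd length 5, so it cannot be 2-colored; at least 3 colors are needed.
So 2 colors are not enough.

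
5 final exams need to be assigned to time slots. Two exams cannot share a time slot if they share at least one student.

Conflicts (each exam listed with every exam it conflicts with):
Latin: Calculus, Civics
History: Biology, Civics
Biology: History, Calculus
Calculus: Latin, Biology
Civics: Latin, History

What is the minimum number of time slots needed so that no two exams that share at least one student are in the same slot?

The cycle Latin-Calculus-Biology-History-Civics-Latin has odd length 5, so it cannot be 2-colored; at least 3 time slots are needed.
3 time slots suffice: Latin=3, History=2, Biology=1, Calculus=2, Civics=1. Each listed conflict is separated.

3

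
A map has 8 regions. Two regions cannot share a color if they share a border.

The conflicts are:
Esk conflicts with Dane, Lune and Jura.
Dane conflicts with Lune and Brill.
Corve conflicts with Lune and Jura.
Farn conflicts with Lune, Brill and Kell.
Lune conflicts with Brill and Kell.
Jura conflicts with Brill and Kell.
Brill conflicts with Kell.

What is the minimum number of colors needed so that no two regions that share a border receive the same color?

4

Farn, Lune, Brill, Kell all conflict with each other, so at least 4 colors are needed.
4 colors suffice: color 1 → {Lune, Jura}; color 2 → {Esk, Corve, Brill}; color 3 → {Dane, Kell}; color 4 → {Farn}. Every pair that conflicts lands in different colors.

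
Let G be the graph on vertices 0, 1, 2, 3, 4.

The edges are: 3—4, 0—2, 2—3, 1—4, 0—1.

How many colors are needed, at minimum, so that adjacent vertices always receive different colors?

The cycle 3-4-1-0-2-3 has odd length 5, so it cannot be 2-colored; at least 3 colors are needed.
3 colors suffice: color red → {1, 2}; color blue → {0, 4}; color green → {3}. No two adjacent vertices share a color.

3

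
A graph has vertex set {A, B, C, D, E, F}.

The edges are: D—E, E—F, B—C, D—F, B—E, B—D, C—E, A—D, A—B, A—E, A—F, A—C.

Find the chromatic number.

A, B, C, E are pairwise adjacent (a clique of size 4), so at least 4 colors are needed.
4 colors suffice: color red → {A}; color blue → {E}; color green → {B, F}; color yellow → {C, D}. Each edge has distinct colors on its endpoints.

4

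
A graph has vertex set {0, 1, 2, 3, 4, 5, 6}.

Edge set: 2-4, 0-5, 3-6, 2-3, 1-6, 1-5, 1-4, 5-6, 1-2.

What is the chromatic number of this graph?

3

1, 2, 4 form a triangle, so at least 3 colors are needed.
3 colors suffice: color red → {0, 1, 3}; color blue → {2, 5}; color green → {4, 6}. No two adjacent vertices share a color.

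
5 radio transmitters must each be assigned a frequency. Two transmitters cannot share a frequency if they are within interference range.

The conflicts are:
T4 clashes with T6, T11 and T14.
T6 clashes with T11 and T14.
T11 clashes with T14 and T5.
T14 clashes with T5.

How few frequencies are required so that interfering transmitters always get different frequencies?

T4, T6, T11, T14 all conflict with each other, so at least 4 frequencies are needed.
4 frequencies suffice: T4=4, T6=3, T11=1, T14=2, T5=3. Each listed conflict is separated.

4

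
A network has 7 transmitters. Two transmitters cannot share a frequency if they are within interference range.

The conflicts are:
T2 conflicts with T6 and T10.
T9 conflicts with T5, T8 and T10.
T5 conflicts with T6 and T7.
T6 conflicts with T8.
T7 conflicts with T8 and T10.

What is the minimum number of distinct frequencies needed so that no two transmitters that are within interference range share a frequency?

3

The cycle T2-T10-T9-T8-T6-T2 has odd length 5, so it cannot be 2-colored; at least 3 frequencies are needed.
A valid assignment using 3 frequencies: T2=3, T9=1, T5=2, T6=1, T7=1, T8=2, T10=2. Each listed conflict is separated.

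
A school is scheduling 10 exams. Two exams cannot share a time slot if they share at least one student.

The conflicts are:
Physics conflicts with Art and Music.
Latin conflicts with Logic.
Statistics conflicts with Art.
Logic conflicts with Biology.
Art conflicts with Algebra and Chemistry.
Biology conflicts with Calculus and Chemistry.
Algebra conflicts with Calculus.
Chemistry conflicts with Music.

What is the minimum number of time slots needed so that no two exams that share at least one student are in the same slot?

3

The cycle Art-Algebra-Calculus-Biology-Chemistry-Art has odd length 5, so it cannot be 2-colored; at least 3 time slots are needed.
3 time slots suffice: time slot 1 → {Latin, Art, Biology, Music}; time slot 2 → {Physics, Statistics, Logic, Calculus, Chemistry}; time slot 3 → {Algebra}. Every pair that conflicts lands in different time slots.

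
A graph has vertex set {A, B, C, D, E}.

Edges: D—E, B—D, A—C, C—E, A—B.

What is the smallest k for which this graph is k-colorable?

The cycle A-C-E-D-B-A has odd length 5, so it cannot be 2-colored; at least 3 colors are needed.
3 colors suffice: A=3, B=1, C=2, D=2, E=1. Each edge has distinct colors on its endpoints.

3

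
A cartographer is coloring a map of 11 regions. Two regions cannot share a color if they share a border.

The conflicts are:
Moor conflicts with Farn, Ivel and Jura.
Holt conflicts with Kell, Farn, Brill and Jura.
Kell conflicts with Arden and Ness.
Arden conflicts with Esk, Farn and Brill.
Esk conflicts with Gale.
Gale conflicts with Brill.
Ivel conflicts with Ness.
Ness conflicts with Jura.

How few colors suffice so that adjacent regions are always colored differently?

Ivel and Ness conflict, so at least 2 colors are needed.
2 colors suffice: Moor=1, Holt=1, Kell=2, Arden=1, Esk=2, Farn=2, Gale=1, Brill=2, Ivel=2, Ness=1, Jura=2. No two conflicting regions share a color.

2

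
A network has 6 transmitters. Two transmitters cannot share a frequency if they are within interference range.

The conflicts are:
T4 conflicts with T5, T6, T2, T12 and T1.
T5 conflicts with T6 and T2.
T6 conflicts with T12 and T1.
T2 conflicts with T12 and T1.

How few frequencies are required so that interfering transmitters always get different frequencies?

3

T4, T2, T12 are mutually in conflict, so at least 3 frequencies are needed.
A valid assignment using 3 frequencies: T4=1, T5=3, T6=2, T2=2, T12=3, T1=3. Every pair that conflicts lands in different frequencies.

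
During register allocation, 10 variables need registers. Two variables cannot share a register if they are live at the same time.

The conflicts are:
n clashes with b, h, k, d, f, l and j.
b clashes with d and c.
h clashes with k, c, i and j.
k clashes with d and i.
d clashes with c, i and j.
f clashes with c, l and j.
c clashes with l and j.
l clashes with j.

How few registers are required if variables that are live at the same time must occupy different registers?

f, c, l, j are mutually in conflict, so at least 4 registers are needed.
4 registers suffice: register 1 → {n, c, i}; register 2 → {b, k, j}; register 3 → {h, d, l}; register 4 → {f}. No two conflicting variables share a register.

4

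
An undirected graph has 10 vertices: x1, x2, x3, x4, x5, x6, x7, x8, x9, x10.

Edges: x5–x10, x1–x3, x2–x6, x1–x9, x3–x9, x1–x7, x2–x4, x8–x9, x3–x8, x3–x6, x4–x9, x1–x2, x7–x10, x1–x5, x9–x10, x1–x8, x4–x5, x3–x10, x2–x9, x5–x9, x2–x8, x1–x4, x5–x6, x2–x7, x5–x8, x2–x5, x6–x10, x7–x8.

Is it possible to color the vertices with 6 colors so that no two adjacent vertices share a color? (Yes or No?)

Yes

The chromatic number is 5. x1, x2, x4, x5, x9 form a clique, so at least 5 colors are needed.
A valid assignment using 5 colors: x1=1, x2=3, x3=2, x4=5, x5=2, x6=4, x7=2, x8=5, x9=4, x10=1.
Since 6 ≥ 5, a proper 6-coloring certainly exists.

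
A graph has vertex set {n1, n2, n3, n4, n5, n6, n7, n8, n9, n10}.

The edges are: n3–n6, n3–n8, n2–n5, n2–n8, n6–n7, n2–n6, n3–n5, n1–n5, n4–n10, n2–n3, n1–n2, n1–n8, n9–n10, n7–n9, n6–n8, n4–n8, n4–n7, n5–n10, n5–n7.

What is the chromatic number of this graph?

n2, n3, n6, n8 are pairwise adjacent (a clique of size 4), so at least 4 colors are needed.
4 colors suffice: color 1 → {n5, n8, n9}; color 2 → {n2, n7, n10}; color 3 → {n1, n3, n4}; color 4 → {n6}. Every edge joins two different colors.

4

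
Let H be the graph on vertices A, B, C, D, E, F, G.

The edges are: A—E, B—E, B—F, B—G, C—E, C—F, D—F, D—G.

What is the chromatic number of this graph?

C and F are adjacent, so at least 2 colors are needed.
A valid assignment using 2 colors: A=2, B=2, C=2, D=2, E=1, F=1, G=1. No two adjacent vertices share a color.

2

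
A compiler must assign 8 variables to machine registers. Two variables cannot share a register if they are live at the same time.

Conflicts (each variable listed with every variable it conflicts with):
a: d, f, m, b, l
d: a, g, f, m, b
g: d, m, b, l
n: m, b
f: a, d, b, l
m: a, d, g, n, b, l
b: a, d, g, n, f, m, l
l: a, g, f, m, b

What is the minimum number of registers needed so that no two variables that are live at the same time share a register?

a, f, b, l all conflict with each other, so at least 4 registers are needed.
4 registers suffice: register 1 → {b}; register 2 → {f, m}; register 3 → {d, n, l}; register 4 → {a, g}. No two conflicting variables share a register.

4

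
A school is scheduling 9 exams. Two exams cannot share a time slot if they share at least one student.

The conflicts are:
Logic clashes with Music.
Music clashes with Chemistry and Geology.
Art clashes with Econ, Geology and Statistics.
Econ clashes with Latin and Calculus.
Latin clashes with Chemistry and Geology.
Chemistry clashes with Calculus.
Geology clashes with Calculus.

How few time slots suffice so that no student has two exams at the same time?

2

Chemistry and Calculus conflict, so at least 2 time slots are needed.
2 time slots suffice: time slot 1 → {Logic, Econ, Chemistry, Geology, Statistics}; time slot 2 → {Music, Art, Latin, Calculus}. Every pair that conflicts lands in different time slots.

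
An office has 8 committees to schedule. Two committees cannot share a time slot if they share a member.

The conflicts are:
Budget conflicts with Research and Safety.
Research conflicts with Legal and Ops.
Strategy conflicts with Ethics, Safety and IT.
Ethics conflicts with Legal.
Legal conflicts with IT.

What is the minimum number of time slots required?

Research and Legal conflict, so at least 2 time slots are needed.
2 time slots suffice: time slot 1 → {Research, Ethics, Safety, IT}; time slot 2 → {Budget, Strategy, Legal, Ops}. Each listed conflict is separated.

2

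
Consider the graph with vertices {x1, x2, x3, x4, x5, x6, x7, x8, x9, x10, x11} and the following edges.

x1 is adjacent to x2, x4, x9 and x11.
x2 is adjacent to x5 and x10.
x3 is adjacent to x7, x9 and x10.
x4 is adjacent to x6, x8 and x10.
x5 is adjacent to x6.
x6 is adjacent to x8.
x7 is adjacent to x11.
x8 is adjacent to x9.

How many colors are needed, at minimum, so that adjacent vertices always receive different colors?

x4, x6, x8 form a triangle, so at least 3 colors are needed.
3 colors suffice: color 1 → {x2, x3, x4, x11}; color 2 → {x1, x5, x7, x8, x10}; color 3 → {x6, x9}. Each edge has distinct colors on its endpoints.

3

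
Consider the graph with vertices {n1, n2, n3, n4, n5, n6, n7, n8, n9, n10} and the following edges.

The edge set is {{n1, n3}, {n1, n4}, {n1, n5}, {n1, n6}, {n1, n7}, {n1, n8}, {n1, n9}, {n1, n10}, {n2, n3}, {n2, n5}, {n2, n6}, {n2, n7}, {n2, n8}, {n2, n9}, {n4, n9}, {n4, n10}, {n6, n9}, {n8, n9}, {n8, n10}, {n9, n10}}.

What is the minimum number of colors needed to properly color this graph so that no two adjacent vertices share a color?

n1, n4, n9, n10 form a clique, so at least 4 colors are needed.
4 colors suffice: color 1 → {n1, n2}; color 2 → {n3, n5, n7, n9}; color 3 → {n4, n6, n8}; color 4 → {n10}. Each edge has distinct colors on its endpoints.

4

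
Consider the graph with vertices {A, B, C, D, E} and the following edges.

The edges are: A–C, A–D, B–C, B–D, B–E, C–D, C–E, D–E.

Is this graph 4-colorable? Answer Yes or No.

Yes

The chromatic number is 4. B, C, D, E are mutually adjacent (a clique of size 4), so at least 4 colors are needed.
One proper 4-coloring: A=3, B=3, C=2, D=1, E=4.
That is already a proper 4-coloring.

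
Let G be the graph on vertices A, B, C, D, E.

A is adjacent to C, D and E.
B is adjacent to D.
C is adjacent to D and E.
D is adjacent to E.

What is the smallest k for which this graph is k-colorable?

4

A, C, D, E are pairwise adjacent (a clique of size 4), so at least 4 colors are needed.
4 colors suffice: color 1 → {D}; color 2 → {B, C}; color 3 → {A}; color 4 → {E}. Every edge joins two different colors.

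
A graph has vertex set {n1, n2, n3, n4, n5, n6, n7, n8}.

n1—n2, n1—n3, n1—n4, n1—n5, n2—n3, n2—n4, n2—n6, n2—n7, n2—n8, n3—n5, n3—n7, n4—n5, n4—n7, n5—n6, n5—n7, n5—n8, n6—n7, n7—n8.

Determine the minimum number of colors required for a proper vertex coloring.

3

n4, n5, n7 are pairwise adjacent, so at least 3 colors are needed.
3 colors suffice: color 1 → {n2, n5}; color 2 → {n1, n7}; color 3 → {n3, n4, n6, n8}. No two adjacent vertices share a color.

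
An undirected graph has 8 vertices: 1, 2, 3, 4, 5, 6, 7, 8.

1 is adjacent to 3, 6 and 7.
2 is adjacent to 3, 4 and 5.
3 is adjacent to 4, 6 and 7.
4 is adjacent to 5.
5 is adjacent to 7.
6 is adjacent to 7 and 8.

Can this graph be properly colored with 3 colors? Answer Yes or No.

No

1, 3, 6, 7 form a clique, so at least 4 colors are needed.
So 3 colors are not enough.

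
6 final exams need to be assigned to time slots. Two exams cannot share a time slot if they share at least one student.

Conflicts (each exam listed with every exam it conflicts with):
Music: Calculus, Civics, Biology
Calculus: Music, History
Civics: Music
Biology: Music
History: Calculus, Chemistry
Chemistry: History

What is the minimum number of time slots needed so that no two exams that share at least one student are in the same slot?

2

Music and Biology conflict, so at least 2 time slots are needed.
2 time slots suffice: time slot 1 → {Music, History}; time slot 2 → {Calculus, Civics, Biology, Chemistry}. Every pair that conflicts lands in different time slots.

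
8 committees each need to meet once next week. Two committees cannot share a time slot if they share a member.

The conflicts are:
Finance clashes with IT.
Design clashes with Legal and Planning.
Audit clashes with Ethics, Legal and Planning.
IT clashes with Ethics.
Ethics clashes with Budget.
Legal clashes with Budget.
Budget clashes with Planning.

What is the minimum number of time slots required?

2

Design and Legal conflict, so at least 2 time slots are needed.
A valid assignment using 2 time slots: Finance=1, Design=2, Audit=2, IT=2, Ethics=1, Legal=1, Budget=2, Planning=1. No two conflicting committees share a time slot.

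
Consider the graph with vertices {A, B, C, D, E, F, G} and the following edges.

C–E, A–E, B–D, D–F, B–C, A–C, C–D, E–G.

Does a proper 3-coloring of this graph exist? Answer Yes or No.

Yes

The chromatic number is 3. B, C, D are mutually adjacent, so at least 3 colors are needed.
3 colors suffice: color 1 → {C, F, G}; color 2 → {D, E}; color 3 → {A, B}.
That is already a proper 3-coloring.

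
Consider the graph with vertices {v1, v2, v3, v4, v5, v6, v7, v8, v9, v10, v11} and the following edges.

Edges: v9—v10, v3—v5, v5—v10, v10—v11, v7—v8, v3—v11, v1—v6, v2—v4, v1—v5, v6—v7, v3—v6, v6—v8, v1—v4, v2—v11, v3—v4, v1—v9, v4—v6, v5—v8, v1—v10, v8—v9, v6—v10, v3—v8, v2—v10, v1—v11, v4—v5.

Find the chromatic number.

3

v1, v10, v11 are pairwise adjacent, so at least 3 colors are needed.
3 colors suffice: color 1 → {v1, v2, v3, v7}; color 2 → {v5, v6, v9, v11}; color 3 → {v4, v8, v10}. No two adjacent vertices share a color.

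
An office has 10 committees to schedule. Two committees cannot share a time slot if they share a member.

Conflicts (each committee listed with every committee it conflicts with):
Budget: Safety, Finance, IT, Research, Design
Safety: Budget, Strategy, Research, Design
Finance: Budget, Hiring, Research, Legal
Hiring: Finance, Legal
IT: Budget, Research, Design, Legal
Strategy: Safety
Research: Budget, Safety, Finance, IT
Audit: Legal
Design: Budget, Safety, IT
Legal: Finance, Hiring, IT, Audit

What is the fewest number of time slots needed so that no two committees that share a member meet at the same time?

3

Budget, Safety, Design are mutually in conflict, so at least 3 time slots are needed.
Using 3 time slots: Budget=1, Safety=2, Finance=2, Hiring=3, IT=2, Strategy=1, Research=3, Audit=2, Design=3, Legal=1. Every pair that conflicts lands in different time slots.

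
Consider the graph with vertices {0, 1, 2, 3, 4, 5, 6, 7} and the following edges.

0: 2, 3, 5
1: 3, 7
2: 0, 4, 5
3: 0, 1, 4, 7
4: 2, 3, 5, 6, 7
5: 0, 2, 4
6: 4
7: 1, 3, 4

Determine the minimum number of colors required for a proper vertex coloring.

3, 4, 7 are pairwise adjacent, so at least 3 colors are needed.
3 colors suffice: color a → {0, 1, 4}; color b → {3, 5, 6}; color c → {2, 7}. Every edge joins two different colors.

3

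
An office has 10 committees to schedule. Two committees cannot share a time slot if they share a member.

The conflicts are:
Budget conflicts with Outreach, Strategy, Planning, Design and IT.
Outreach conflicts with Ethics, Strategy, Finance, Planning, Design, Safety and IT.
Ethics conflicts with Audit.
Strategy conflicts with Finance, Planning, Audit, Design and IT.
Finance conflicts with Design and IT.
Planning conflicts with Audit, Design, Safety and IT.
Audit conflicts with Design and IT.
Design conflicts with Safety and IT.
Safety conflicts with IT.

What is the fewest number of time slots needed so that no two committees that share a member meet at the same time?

Budget, Outreach, Strategy, Planning, Design, IT all conflict with each other, so at least 6 time slots are needed.
6 time slots suffice: time slot 1 → {Outreach, Audit}; time slot 2 → {Ethics, IT}; time slot 3 → {Design}; time slot 4 → {Strategy, Safety}; time slot 5 → {Finance, Planning}; time slot 6 → {Budget}. Each listed conflict is separated.

6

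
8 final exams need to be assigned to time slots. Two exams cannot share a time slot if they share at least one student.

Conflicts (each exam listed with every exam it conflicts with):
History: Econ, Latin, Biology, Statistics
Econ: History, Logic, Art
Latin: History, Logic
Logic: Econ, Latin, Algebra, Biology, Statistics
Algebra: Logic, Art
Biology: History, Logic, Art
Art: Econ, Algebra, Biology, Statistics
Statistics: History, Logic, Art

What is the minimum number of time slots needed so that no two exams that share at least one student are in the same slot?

2

Art and Statistics conflict, so at least 2 time slots are needed.
2 time slots suffice: time slot 1 → {History, Logic, Art}; time slot 2 → {Econ, Latin, Algebra, Biology, Statistics}. Every pair that conflicts lands in different time slots.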